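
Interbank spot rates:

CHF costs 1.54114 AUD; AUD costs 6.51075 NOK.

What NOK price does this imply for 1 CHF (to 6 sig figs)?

CHF/NOK = 10.0340

1 CHF × 1.54114 = 1.54114 AUD
1.54114 AUD × 6.51075 = 10.034 NOK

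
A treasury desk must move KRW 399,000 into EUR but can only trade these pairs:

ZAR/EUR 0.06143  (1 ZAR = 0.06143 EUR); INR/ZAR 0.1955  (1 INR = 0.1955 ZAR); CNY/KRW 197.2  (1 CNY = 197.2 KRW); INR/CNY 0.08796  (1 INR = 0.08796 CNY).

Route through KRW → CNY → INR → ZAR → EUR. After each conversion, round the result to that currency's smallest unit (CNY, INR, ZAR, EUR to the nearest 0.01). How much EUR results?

EUR 276.25

KRW 399,000 ÷ 197.2 = CNY 2,023.33
CNY 2,023.33 ÷ 0.08796 = INR 23,002.84
INR 23,002.84 × 0.1955 = ZAR 4,497.06
ZAR 4,497.06 × 0.06143 = EUR 276.25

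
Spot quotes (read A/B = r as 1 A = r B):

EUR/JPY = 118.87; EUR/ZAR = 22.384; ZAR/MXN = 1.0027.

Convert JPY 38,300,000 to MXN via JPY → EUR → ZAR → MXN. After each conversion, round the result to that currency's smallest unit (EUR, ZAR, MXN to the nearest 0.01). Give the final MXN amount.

JPY 38,300,000 ÷ 118.87 = EUR 322,200.72
EUR 322,200.72 × 22.384 = ZAR 7,212,140.92
ZAR 7,212,140.92 × 1.0027 = MXN 7,231,613.70

MXN 7,231,613.70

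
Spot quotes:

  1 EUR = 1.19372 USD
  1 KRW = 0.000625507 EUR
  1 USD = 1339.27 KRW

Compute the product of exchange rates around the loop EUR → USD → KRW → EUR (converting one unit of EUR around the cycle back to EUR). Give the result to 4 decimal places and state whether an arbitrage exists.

1.0000 (no arbitrage)

Around EUR → USD → KRW → EUR: 1 × 1.19372 × 1339.27 × 0.000625507 = 1.000006
Product ≈ 1 (deviation 0.001%, within rounding noise).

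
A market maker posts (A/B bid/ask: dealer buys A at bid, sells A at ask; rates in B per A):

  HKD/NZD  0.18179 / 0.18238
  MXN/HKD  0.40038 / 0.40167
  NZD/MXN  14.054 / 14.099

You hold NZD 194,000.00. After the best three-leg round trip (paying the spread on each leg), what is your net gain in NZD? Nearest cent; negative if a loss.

Net profit: NZD 4,446.77

Best loop NZD → MXN → HKD → NZD:
NZD 194,000.00 × 14.054 (sell NZD at bid) = MXN 2,726,476.00
MXN 2,726,476.00 × 0.40038 (sell MXN at bid) = HKD 1,091,626.46
HKD 1,091,626.46 × 0.18179 (sell HKD at bid) = NZD 198,446.77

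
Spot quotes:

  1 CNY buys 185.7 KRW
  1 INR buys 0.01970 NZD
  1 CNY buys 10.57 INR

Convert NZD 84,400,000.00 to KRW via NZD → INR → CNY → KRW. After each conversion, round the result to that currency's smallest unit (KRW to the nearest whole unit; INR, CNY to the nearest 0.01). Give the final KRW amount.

NZD 84,400,000.00 ÷ 0.01970 = INR 4,284,263,959.39
INR 4,284,263,959.39 ÷ 10.57 = CNY 405,322,985.75
CNY 405,322,985.75 × 185.7 = KRW 75,268,478,454

KRW 75,268,478,454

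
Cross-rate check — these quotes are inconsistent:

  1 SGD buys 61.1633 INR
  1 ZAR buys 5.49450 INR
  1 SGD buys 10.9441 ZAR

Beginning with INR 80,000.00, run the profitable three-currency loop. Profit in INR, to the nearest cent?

Profit: INR 1,371.56

Profitable loop is INR → ZAR → SGD → INR:
INR 80,000.00 ÷ 5.49450 = ZAR 14,560.01
ZAR 14,560.01 ÷ 10.9441 = SGD 1,330.40
SGD 1,330.40 × 61.1633 = INR 81,371.56
Profit = INR 81,371.56 − INR 80,000.00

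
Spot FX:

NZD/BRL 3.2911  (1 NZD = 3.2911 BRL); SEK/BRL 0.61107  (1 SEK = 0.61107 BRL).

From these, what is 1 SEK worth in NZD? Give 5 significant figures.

SEK/NZD = 0.18567

1 SEK × 0.61107 = 0.61107 BRL
0.61107 BRL ÷ 3.2911 = 0.185673 NZD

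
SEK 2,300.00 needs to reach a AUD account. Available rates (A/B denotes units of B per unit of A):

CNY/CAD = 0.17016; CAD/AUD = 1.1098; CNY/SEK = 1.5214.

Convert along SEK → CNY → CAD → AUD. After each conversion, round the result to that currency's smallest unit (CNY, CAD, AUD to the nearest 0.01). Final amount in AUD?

AUD 285.48

SEK 2,300.00 ÷ 1.5214 = CNY 1,511.77
CNY 1,511.77 × 0.17016 = CAD 257.24
CAD 257.24 × 1.1098 = AUD 285.48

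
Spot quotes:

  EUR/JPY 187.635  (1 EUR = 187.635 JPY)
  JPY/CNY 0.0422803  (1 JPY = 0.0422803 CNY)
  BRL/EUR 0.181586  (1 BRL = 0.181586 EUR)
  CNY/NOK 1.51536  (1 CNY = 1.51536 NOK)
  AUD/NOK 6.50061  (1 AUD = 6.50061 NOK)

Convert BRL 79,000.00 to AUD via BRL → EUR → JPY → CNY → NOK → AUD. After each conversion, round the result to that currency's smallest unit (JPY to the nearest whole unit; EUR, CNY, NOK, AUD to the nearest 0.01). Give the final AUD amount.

BRL 79,000.00 × 0.181586 = EUR 14,345.29
EUR 14,345.29 × 187.635 = JPY 2,691,678
JPY 2,691,678 × 0.0422803 = CNY 113,804.95
CNY 113,804.95 × 1.51536 = NOK 172,455.47
NOK 172,455.47 ÷ 6.50061 = AUD 26,529.12

AUD 26,529.12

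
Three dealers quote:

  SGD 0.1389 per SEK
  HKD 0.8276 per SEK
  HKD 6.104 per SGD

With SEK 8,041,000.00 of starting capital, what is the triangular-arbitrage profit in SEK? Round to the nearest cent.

Profitable loop is SEK → SGD → HKD → SEK:
SEK 8,041,000.00 × 0.1389 = SGD 1,116,894.90
SGD 1,116,894.90 × 6.104 = HKD 6,817,526.47
HKD 6,817,526.47 ÷ 0.8276 = SEK 8,237,707.19
Profit = SEK 8,237,707.19 − SEK 8,041,000.00

Profit: SEK 196,707.19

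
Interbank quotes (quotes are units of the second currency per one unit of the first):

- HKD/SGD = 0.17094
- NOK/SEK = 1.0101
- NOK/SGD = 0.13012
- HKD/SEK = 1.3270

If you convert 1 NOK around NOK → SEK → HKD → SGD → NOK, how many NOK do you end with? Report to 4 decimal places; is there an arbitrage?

Around NOK → SEK → HKD → SGD → NOK: 1 × 1.0101 ÷ 1.3270 × 0.17094 ÷ 0.13012 = 0.999984
Product ≈ 1 (deviation 0.002%, within rounding noise).

1.0000 (no arbitrage)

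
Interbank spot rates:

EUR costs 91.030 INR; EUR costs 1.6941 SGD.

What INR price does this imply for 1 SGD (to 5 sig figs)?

1 SGD ÷ 1.6941 = 0.590284 EUR
0.590284 EUR × 91.030 = 53.7335 INR

SGD/INR = 53.734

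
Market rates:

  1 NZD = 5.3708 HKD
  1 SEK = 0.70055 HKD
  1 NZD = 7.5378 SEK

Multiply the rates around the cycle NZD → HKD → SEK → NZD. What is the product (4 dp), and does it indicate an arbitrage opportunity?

1.0171 (arbitrage exists)

Around NZD → HKD → SEK → NZD: 1 × 5.3708 ÷ 0.70055 ÷ 7.5378 = 1.017080
Product > 1; profitable direction is NZD → HKD → SEK → NZD.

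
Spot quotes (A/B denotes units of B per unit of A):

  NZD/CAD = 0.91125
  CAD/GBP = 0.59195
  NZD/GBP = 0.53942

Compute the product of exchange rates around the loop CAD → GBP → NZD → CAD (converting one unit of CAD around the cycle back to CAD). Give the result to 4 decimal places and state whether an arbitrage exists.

Around CAD → GBP → NZD → CAD: 1 × 0.59195 ÷ 0.53942 × 0.91125 = 0.999990
Product ≈ 1 (deviation 0.001%, within rounding noise).

1.0000 (no arbitrage)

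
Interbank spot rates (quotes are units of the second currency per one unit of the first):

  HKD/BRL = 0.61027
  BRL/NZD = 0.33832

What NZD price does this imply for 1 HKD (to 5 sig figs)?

1 HKD × 0.61027 = 0.61027 BRL
0.61027 BRL × 0.33832 = 0.206467 NZD

HKD/NZD = 0.20647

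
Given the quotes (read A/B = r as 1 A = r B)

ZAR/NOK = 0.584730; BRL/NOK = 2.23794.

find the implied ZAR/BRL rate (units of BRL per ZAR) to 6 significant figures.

ZAR/BRL = 0.261280

1 ZAR × 0.584730 = 0.58473 NOK
0.58473 NOK ÷ 2.23794 = 0.26128 BRL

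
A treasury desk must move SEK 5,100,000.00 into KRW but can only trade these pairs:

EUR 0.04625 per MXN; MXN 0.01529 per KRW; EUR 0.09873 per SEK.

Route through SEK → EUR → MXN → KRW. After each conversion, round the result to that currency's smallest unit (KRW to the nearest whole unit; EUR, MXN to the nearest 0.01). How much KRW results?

SEK 5,100,000.00 × 0.09873 = EUR 503,523.00
EUR 503,523.00 ÷ 0.04625 = MXN 10,886,983.78
MXN 10,886,983.78 ÷ 0.01529 = KRW 712,032,948

KRW 712,032,948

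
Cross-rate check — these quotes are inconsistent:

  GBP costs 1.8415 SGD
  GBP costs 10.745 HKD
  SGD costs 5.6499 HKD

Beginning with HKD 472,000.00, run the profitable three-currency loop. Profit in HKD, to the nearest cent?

Profit: HKD 15,456.58

Profitable loop is HKD → SGD → GBP → HKD:
HKD 472,000.00 ÷ 5.6499 = SGD 83,541.30
SGD 83,541.30 ÷ 1.8415 = GBP 45,365.90
GBP 45,365.90 × 10.745 = HKD 487,456.58
Profit = HKD 487,456.58 − HKD 472,000.00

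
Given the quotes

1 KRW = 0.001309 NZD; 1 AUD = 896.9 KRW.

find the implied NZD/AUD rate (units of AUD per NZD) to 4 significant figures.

1 NZD ÷ 0.001309 = 763.942 KRW
763.942 KRW ÷ 896.9 = 0.851758 AUD

NZD/AUD = 0.8518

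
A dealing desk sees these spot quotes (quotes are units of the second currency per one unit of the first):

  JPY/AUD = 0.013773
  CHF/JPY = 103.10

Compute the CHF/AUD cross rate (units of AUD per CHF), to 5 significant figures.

CHF/AUD = 1.4200

1 CHF × 103.10 = 103.1 JPY
103.1 JPY × 0.013773 = 1.42 AUD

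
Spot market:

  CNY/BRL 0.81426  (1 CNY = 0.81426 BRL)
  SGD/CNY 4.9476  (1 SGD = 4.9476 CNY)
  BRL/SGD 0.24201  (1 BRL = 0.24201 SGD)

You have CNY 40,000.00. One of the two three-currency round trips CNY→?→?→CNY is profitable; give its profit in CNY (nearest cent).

Profit: CNY 1,026.93

Profitable loop is CNY → SGD → BRL → CNY:
CNY 40,000.00 ÷ 4.9476 = SGD 8,084.73
SGD 8,084.73 ÷ 0.24201 = BRL 33,406.59
BRL 33,406.59 ÷ 0.81426 = CNY 41,026.93
Profit = CNY 41,026.93 − CNY 40,000.00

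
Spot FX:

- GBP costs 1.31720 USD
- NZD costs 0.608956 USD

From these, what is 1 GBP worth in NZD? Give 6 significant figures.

GBP/NZD = 2.16305

1 GBP × 1.31720 = 1.3172 USD
1.3172 USD ÷ 0.608956 = 2.16305 NZD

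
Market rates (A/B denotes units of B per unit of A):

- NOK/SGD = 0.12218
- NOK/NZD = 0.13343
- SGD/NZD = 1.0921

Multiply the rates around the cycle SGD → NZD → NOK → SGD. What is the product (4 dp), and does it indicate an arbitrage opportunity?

Around SGD → NZD → NOK → SGD: 1 × 1.0921 ÷ 0.13343 × 0.12218 = 1.000021
Product ≈ 1 (deviation 0.002%, within rounding noise).

1.0000 (no arbitrage)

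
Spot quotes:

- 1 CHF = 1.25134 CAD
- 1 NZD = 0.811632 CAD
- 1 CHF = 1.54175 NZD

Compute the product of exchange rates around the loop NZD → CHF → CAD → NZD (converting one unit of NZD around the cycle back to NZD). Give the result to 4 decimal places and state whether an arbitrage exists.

Around NZD → CHF → CAD → NZD: 1 ÷ 1.54175 × 1.25134 ÷ 0.811632 = 1.000005
Product ≈ 1 (deviation 0.001%, within rounding noise).

1.0000 (no arbitrage)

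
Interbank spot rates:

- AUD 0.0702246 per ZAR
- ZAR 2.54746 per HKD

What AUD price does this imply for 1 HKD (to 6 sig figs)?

HKD/AUD = 0.178894

1 HKD × 2.54746 = 2.54746 ZAR
2.54746 ZAR × 0.0702246 = 0.178894 AUD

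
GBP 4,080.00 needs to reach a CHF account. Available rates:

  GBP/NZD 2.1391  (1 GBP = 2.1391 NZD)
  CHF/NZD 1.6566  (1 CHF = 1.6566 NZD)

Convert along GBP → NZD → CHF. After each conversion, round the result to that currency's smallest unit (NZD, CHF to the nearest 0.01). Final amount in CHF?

GBP 4,080.00 × 2.1391 = NZD 8,727.53
NZD 8,727.53 ÷ 1.6566 = CHF 5,268.34

CHF 5,268.34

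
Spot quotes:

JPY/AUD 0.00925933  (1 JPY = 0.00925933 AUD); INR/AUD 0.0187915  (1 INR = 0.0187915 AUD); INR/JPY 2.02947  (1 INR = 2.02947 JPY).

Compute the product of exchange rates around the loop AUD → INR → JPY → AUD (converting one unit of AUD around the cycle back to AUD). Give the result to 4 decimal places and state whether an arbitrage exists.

1.0000 (no arbitrage)

Around AUD → INR → JPY → AUD: 1 ÷ 0.0187915 × 2.02947 × 0.00925933 = 1.000002
Product ≈ 1 (deviation 0.000%, within rounding noise).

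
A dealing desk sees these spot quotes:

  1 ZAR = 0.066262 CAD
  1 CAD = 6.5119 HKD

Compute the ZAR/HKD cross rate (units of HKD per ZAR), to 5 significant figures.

ZAR/HKD = 0.43149

1 ZAR × 0.066262 = 0.066262 CAD
0.066262 CAD × 6.5119 = 0.431492 HKD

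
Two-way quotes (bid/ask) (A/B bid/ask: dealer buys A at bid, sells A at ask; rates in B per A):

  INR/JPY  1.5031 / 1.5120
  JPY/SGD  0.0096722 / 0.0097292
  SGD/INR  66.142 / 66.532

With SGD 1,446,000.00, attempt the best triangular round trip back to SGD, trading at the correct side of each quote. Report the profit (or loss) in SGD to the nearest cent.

Net profit: SGD 31,436.39

Best loop SGD → JPY → INR → SGD:
SGD 1,446,000.00 ÷ 0.0097292 (buy JPY at ask) = JPY 148,624,758
JPY 148,624,758 ÷ 1.5120 (buy INR at ask) = INR 98,296,797.92
INR 98,296,797.92 ÷ 66.532 (buy SGD at ask) = SGD 1,477,436.39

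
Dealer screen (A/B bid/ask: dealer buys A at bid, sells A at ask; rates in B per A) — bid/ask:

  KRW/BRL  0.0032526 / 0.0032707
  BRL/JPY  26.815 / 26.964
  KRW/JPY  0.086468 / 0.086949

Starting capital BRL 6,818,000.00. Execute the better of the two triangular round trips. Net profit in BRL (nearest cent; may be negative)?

Net profit: BRL 21,130.08

Best loop BRL → JPY → KRW → BRL:
BRL 6,818,000.00 × 26.815 (sell BRL at bid) = JPY 182,824,670
JPY 182,824,670 ÷ 0.086949 (buy KRW at ask) = KRW 2,102,665,586
KRW 2,102,665,586 × 0.0032526 (sell KRW at bid) = BRL 6,839,130.08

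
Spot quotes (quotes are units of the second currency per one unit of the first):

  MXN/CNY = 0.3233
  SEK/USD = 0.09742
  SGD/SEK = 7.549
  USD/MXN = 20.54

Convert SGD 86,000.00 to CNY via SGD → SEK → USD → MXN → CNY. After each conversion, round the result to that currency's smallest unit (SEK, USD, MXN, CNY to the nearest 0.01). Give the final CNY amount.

CNY 419,993.10

SGD 86,000.00 × 7.549 = SEK 649,214.00
SEK 649,214.00 × 0.09742 = USD 63,246.43
USD 63,246.43 × 20.54 = MXN 1,299,081.67
MXN 1,299,081.67 × 0.3233 = CNY 419,993.10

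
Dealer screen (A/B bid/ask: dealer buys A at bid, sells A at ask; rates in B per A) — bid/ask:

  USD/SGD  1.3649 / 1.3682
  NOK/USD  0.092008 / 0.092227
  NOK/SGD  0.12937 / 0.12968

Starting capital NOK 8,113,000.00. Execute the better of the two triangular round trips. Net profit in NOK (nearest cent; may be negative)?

Best loop NOK → SGD → USD → NOK:
NOK 8,113,000.00 × 0.12937 (sell NOK at bid) = SGD 1,049,578.81
SGD 1,049,578.81 ÷ 1.3682 (buy USD at ask) = USD 767,123.82
USD 767,123.82 ÷ 0.092227 (buy NOK at ask) = NOK 8,317,779.17

Net profit: NOK 204,779.17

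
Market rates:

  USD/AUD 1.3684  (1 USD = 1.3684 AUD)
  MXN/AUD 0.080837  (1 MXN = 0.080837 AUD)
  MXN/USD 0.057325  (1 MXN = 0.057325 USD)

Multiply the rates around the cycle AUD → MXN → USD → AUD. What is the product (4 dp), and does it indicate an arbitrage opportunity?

Around AUD → MXN → USD → AUD: 1 ÷ 0.080837 × 0.057325 × 1.3684 = 0.970391
Product < 1; profitable direction is AUD → USD → MXN → AUD.

0.9704 (arbitrage exists)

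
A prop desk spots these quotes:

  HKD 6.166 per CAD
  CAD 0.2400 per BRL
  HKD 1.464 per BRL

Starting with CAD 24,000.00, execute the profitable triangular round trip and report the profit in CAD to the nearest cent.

Profitable loop is CAD → HKD → BRL → CAD:
CAD 24,000.00 × 6.166 = HKD 147,984.00
HKD 147,984.00 ÷ 1.464 = BRL 101,081.97
BRL 101,081.97 × 0.2400 = CAD 24,259.67
Profit = CAD 24,259.67 − CAD 24,000.00

Profit: CAD 259.67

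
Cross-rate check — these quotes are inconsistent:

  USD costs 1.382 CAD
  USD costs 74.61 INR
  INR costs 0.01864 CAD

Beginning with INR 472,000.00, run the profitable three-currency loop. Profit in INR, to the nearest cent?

Profitable loop is INR → CAD → USD → INR:
INR 472,000.00 × 0.01864 = CAD 8,798.08
CAD 8,798.08 ÷ 1.382 = USD 6,366.19
USD 6,366.19 × 74.61 = INR 474,981.73
Profit = INR 474,981.73 − INR 472,000.00

Profit: INR 2,981.73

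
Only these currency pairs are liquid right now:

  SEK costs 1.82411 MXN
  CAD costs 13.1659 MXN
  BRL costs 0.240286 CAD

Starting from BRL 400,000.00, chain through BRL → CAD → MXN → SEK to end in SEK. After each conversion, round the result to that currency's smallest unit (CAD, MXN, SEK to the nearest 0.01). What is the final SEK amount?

BRL 400,000.00 × 0.240286 = CAD 96,114.40
CAD 96,114.40 × 13.1659 = MXN 1,265,432.58
MXN 1,265,432.58 ÷ 1.82411 = SEK 693,726.03

SEK 693,726.03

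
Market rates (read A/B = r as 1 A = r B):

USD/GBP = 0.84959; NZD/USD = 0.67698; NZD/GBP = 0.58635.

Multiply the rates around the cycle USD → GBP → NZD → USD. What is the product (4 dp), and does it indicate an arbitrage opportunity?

0.9809 (arbitrage exists)

Around USD → GBP → NZD → USD: 1 × 0.84959 ÷ 0.58635 × 0.67698 = 0.980908
Product < 1; profitable direction is USD → NZD → GBP → USD.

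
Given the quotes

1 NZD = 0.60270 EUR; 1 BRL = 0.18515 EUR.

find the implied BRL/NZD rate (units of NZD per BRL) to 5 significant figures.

BRL/NZD = 0.30720

1 BRL × 0.18515 = 0.18515 EUR
0.18515 EUR ÷ 0.60270 = 0.307201 NZD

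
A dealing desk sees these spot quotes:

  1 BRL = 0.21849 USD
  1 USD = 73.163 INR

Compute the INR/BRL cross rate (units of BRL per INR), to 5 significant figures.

INR/BRL = 0.062557

1 INR ÷ 73.163 = 0.0136681 USD
0.0136681 USD ÷ 0.21849 = 0.0625571 BRL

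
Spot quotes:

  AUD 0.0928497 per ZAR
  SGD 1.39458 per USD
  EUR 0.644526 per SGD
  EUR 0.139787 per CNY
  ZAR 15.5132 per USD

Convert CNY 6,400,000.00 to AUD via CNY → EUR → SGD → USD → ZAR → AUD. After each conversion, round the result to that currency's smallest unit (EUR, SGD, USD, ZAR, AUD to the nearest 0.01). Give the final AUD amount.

AUD 1,433,655.42

CNY 6,400,000.00 × 0.139787 = EUR 894,636.80
EUR 894,636.80 ÷ 0.644526 = SGD 1,388,053.86
SGD 1,388,053.86 ÷ 1.39458 = USD 995,320.35
USD 995,320.35 × 15.5132 = ZAR 15,440,603.65
ZAR 15,440,603.65 × 0.0928497 = AUD 1,433,655.42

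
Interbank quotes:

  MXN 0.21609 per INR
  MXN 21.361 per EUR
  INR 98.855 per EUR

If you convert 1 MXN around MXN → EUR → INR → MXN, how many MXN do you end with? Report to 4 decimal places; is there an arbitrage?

Around MXN → EUR → INR → MXN: 1 ÷ 21.361 × 98.855 × 0.21609 = 1.000027
Product ≈ 1 (deviation 0.003%, within rounding noise).

1.0000 (no arbitrage)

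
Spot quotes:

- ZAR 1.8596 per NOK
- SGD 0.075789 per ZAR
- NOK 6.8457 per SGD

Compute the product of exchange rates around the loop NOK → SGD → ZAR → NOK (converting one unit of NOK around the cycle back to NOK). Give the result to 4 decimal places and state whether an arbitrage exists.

1.0365 (arbitrage exists)

Around NOK → SGD → ZAR → NOK: 1 ÷ 6.8457 ÷ 0.075789 ÷ 1.8596 = 1.036469
Product > 1; profitable direction is NOK → SGD → ZAR → NOK.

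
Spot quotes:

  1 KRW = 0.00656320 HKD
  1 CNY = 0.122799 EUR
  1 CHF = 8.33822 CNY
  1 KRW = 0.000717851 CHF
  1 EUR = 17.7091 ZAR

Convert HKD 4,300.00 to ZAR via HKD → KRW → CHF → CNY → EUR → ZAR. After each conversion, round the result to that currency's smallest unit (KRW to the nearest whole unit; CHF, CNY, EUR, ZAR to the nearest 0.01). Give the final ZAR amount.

HKD 4,300.00 ÷ 0.00656320 = KRW 655,168
KRW 655,168 × 0.000717851 = CHF 470.31
CHF 470.31 × 8.33822 = CNY 3,921.55
CNY 3,921.55 × 0.122799 = EUR 481.56
EUR 481.56 × 17.7091 = ZAR 8,527.99

ZAR 8,527.99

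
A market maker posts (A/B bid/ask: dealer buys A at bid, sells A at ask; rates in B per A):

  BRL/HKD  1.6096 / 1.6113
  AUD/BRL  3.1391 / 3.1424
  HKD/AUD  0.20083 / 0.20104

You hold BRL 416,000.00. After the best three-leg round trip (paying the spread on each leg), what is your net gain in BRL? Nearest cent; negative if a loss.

Best loop BRL → HKD → AUD → BRL:
BRL 416,000.00 × 1.6096 (sell BRL at bid) = HKD 669,593.60
HKD 669,593.60 × 0.20083 (sell HKD at bid) = AUD 134,474.48
AUD 134,474.48 × 3.1391 (sell AUD at bid) = BRL 422,128.85

Net profit: BRL 6,128.85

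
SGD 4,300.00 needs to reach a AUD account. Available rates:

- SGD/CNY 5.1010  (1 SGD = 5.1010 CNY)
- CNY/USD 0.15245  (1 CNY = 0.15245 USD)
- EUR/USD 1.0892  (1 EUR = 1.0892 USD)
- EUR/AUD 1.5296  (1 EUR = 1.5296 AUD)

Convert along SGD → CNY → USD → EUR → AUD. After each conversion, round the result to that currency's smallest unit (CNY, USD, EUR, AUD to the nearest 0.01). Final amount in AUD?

SGD 4,300.00 × 5.1010 = CNY 21,934.30
CNY 21,934.30 × 0.15245 = USD 3,343.88
USD 3,343.88 ÷ 1.0892 = EUR 3,070.03
EUR 3,070.03 × 1.5296 = AUD 4,695.92

AUD 4,695.92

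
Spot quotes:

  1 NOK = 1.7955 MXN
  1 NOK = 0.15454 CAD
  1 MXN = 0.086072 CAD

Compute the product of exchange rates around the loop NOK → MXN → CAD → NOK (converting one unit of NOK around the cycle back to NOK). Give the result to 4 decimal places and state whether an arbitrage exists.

1.0000 (no arbitrage)

Around NOK → MXN → CAD → NOK: 1 × 1.7955 × 0.086072 ÷ 0.15454 = 1.000015
Product ≈ 1 (deviation 0.001%, within rounding noise).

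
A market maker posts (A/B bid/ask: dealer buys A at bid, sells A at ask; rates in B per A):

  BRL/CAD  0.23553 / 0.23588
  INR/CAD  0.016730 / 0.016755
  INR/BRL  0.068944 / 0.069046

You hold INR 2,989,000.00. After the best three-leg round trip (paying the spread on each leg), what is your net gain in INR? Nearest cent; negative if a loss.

Best loop INR → CAD → BRL → INR:
INR 2,989,000.00 × 0.016730 (sell INR at bid) = CAD 50,005.97
CAD 50,005.97 ÷ 0.23588 (buy BRL at ask) = BRL 211,997.50
BRL 211,997.50 ÷ 0.069046 (buy INR at ask) = INR 3,070,380.60

Net profit: INR 81,380.60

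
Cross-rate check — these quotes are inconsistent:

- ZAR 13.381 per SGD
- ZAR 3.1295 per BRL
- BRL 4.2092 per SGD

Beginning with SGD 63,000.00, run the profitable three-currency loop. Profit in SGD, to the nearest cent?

Profit: SGD 996.26

Profitable loop is SGD → ZAR → BRL → SGD:
SGD 63,000.00 × 13.381 = ZAR 843,003.00
ZAR 843,003.00 ÷ 3.1295 = BRL 269,373.06
BRL 269,373.06 ÷ 4.2092 = SGD 63,996.26
Profit = SGD 63,996.26 − SGD 63,000.00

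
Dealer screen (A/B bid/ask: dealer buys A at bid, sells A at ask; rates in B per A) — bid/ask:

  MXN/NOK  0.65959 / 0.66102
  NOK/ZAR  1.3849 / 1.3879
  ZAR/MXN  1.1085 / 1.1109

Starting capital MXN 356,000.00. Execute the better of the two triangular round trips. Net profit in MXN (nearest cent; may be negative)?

Net profit: MXN 4,477.51

Best loop MXN → NOK → ZAR → MXN:
MXN 356,000.00 × 0.65959 (sell MXN at bid) = NOK 234,814.04
NOK 234,814.04 × 1.3849 (sell NOK at bid) = ZAR 325,193.96
ZAR 325,193.96 × 1.1085 (sell ZAR at bid) = MXN 360,477.51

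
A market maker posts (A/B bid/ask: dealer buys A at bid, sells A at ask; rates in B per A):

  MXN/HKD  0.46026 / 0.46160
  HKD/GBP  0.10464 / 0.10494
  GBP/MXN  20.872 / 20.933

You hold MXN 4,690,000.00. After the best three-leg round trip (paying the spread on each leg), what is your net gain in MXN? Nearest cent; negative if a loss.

Best loop MXN → HKD → GBP → MXN:
MXN 4,690,000.00 × 0.46026 (sell MXN at bid) = HKD 2,158,619.40
HKD 2,158,619.40 × 0.10464 (sell HKD at bid) = GBP 225,877.93
GBP 225,877.93 × 20.872 (sell GBP at bid) = MXN 4,714,524.24

Net profit: MXN 24,524.24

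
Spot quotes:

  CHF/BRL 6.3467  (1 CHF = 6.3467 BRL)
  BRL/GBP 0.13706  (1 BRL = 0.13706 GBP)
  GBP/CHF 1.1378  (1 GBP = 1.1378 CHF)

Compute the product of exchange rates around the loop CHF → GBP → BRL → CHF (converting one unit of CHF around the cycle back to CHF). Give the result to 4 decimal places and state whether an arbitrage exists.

Around CHF → GBP → BRL → CHF: 1 ÷ 1.1378 ÷ 0.13706 ÷ 6.3467 = 1.010358
Product > 1; profitable direction is CHF → GBP → BRL → CHF.

1.0104 (arbitrage exists)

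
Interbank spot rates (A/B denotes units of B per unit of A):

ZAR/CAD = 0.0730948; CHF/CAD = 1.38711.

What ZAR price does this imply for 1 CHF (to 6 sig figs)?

CHF/ZAR = 18.9769

1 CHF × 1.38711 = 1.38711 CAD
1.38711 CAD ÷ 0.0730948 = 18.9769 ZAR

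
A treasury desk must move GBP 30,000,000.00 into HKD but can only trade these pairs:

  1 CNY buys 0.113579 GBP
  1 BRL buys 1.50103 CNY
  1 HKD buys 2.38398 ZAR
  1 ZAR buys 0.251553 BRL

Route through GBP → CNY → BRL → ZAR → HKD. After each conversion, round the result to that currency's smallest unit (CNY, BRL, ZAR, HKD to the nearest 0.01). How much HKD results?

HKD 293,428,121.36

GBP 30,000,000.00 ÷ 0.113579 = CNY 264,133,334.51
CNY 264,133,334.51 ÷ 1.50103 = BRL 175,968,058.27
BRL 175,968,058.27 ÷ 0.251553 = ZAR 699,526,772.77
ZAR 699,526,772.77 ÷ 2.38398 = HKD 293,428,121.36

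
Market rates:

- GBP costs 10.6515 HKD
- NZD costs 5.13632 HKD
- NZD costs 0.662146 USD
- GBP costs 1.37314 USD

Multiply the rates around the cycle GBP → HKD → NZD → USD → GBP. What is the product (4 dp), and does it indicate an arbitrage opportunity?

1.0000 (no arbitrage)

Around GBP → HKD → NZD → USD → GBP: 1 × 10.6515 ÷ 5.13632 × 0.662146 ÷ 1.37314 = 0.999995
Product ≈ 1 (deviation 0.001%, within rounding noise).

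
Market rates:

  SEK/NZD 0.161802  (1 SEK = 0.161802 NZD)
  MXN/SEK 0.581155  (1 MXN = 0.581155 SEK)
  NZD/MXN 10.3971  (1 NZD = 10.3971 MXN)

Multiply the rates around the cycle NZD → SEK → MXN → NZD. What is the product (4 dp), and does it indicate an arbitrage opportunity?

1.0228 (arbitrage exists)

Around NZD → SEK → MXN → NZD: 1 ÷ 0.161802 ÷ 0.581155 ÷ 10.3971 = 1.022850
Product > 1; profitable direction is NZD → SEK → MXN → NZD.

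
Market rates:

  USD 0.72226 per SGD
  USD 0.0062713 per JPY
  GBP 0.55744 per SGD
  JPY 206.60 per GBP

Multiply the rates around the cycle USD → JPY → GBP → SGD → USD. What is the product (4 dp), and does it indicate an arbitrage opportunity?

Around USD → JPY → GBP → SGD → USD: 1 ÷ 0.0062713 ÷ 206.60 ÷ 0.55744 × 0.72226 = 1.000017
Product ≈ 1 (deviation 0.002%, within rounding noise).

1.0000 (no arbitrage)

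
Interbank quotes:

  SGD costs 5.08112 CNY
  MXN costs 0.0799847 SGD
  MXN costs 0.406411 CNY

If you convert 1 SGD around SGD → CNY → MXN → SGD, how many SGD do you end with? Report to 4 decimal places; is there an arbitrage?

1.0000 (no arbitrage)

Around SGD → CNY → MXN → SGD: 1 × 5.08112 ÷ 0.406411 × 0.0799847 = 1.000002
Product ≈ 1 (deviation 0.000%, within rounding noise).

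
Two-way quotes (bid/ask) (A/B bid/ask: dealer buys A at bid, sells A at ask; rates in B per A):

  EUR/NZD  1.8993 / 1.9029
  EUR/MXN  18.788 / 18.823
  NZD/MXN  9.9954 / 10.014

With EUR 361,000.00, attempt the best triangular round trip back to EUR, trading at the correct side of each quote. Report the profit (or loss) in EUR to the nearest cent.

Net profit: EUR 3,092.81

Best loop EUR → NZD → MXN → EUR:
EUR 361,000.00 × 1.8993 (sell EUR at bid) = NZD 685,647.30
NZD 685,647.30 × 9.9954 (sell NZD at bid) = MXN 6,853,319.02
MXN 6,853,319.02 ÷ 18.823 (buy EUR at ask) = EUR 364,092.81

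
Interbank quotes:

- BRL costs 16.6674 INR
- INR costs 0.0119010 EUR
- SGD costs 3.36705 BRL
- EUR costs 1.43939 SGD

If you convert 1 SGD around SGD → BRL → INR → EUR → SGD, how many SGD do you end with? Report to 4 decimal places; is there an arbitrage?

Around SGD → BRL → INR → EUR → SGD: 1 × 3.36705 × 16.6674 × 0.0119010 × 1.43939 = 0.961345
Product < 1; profitable direction is SGD → EUR → INR → BRL → SGD.

0.9613 (arbitrage exists)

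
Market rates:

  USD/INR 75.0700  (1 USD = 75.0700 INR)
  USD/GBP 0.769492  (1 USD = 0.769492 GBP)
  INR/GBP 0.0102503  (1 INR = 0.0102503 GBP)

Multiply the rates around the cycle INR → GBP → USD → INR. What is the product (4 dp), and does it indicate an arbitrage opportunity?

1.0000 (no arbitrage)

Around INR → GBP → USD → INR: 1 × 0.0102503 ÷ 0.769492 × 75.0700 = 0.999997
Product ≈ 1 (deviation 0.000%, within rounding noise).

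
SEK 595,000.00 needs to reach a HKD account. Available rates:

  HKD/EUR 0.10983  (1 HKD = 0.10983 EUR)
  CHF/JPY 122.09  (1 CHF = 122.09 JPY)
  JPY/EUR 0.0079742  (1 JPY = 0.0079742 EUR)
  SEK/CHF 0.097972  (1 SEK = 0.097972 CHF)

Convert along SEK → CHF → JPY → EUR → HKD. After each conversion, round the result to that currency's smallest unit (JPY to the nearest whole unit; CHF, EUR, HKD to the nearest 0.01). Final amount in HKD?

SEK 595,000.00 × 0.097972 = CHF 58,293.34
CHF 58,293.34 × 122.09 = JPY 7,117,034
JPY 7,117,034 × 0.0079742 = EUR 56,752.65
EUR 56,752.65 ÷ 0.10983 = HKD 516,731.77

HKD 516,731.77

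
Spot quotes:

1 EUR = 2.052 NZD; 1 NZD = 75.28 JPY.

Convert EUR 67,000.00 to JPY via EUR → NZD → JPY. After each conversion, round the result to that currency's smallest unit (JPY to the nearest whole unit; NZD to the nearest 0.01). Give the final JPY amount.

EUR 67,000.00 × 2.052 = NZD 137,484.00
NZD 137,484.00 × 75.28 = JPY 10,349,796

JPY 10,349,796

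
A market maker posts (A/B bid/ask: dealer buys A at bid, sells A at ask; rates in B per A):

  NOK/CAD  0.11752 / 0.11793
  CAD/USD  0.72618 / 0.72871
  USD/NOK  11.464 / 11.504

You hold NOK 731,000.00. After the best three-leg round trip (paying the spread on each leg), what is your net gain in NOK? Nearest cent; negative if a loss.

Net profit: NOK 8,417.08

Best loop NOK → USD → CAD → NOK:
NOK 731,000.00 ÷ 11.504 (buy USD at ask) = USD 63,543.12
USD 63,543.12 ÷ 0.72871 (buy CAD at ask) = CAD 87,199.46
CAD 87,199.46 ÷ 0.11793 (buy NOK at ask) = NOK 739,417.08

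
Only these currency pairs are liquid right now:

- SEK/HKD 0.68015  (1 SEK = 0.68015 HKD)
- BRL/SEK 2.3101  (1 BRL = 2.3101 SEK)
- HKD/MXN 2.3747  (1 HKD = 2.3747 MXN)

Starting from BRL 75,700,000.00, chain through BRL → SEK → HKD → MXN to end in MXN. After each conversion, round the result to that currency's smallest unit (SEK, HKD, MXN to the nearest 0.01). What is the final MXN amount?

BRL 75,700,000.00 × 2.3101 = SEK 174,874,570.00
SEK 174,874,570.00 × 0.68015 = HKD 118,940,938.79
HKD 118,940,938.79 × 2.3747 = MXN 282,449,047.34

MXN 282,449,047.34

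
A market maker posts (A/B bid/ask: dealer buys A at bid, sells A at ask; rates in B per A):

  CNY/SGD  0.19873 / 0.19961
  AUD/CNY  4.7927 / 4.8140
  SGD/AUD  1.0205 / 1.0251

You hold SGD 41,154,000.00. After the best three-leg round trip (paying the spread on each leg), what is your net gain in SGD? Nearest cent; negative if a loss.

Best loop SGD → CNY → AUD → SGD:
SGD 41,154,000.00 ÷ 0.19961 (buy CNY at ask) = CNY 206,172,035.47
CNY 206,172,035.47 ÷ 4.8140 (buy AUD at ask) = AUD 42,827,593.57
AUD 42,827,593.57 ÷ 1.0251 (buy SGD at ask) = SGD 41,778,942.13

Net profit: SGD 624,942.13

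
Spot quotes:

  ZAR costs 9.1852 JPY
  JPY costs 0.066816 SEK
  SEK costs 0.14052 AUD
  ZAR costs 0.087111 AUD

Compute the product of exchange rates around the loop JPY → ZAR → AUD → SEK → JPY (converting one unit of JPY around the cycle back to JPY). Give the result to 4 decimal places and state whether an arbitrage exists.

1.0101 (arbitrage exists)

Around JPY → ZAR → AUD → SEK → JPY: 1 ÷ 9.1852 × 0.087111 ÷ 0.14052 ÷ 0.066816 = 1.010103
Product > 1; profitable direction is JPY → ZAR → AUD → SEK → JPY.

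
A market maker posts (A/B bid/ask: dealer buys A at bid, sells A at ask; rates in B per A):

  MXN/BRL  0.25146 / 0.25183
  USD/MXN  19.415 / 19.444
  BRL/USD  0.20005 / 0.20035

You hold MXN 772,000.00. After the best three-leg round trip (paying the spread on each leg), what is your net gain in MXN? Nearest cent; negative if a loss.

Best loop MXN → USD → BRL → MXN:
MXN 772,000.00 ÷ 19.444 (buy USD at ask) = USD 39,703.76
USD 39,703.76 ÷ 0.20035 (buy BRL at ask) = BRL 198,172.02
BRL 198,172.02 ÷ 0.25183 (buy MXN at ask) = MXN 786,927.78

Net profit: MXN 14,927.78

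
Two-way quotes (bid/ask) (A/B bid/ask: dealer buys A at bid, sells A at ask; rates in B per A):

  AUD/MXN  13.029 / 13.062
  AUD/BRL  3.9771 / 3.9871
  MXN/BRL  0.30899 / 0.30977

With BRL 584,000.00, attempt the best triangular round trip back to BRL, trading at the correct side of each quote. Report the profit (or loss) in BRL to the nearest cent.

Best loop BRL → AUD → MXN → BRL:
BRL 584,000.00 ÷ 3.9871 (buy AUD at ask) = AUD 146,472.37
AUD 146,472.37 × 13.029 (sell AUD at bid) = MXN 1,908,388.55
MXN 1,908,388.55 × 0.30899 (sell MXN at bid) = BRL 589,672.98

Net profit: BRL 5,672.98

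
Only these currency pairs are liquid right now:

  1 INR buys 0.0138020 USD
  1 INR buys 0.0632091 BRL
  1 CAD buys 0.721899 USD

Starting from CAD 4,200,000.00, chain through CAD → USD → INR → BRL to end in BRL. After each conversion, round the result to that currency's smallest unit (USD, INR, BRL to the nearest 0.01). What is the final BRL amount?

BRL 13,885,557.28

CAD 4,200,000.00 × 0.721899 = USD 3,031,975.80
USD 3,031,975.80 ÷ 0.0138020 = INR 219,676,554.12
INR 219,676,554.12 × 0.0632091 = BRL 13,885,557.28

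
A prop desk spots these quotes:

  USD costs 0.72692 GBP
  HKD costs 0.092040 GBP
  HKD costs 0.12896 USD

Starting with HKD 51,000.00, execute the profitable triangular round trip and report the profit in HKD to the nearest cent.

Profitable loop is HKD → USD → GBP → HKD:
HKD 51,000.00 × 0.12896 = USD 6,576.96
USD 6,576.96 × 0.72692 = GBP 4,780.92
GBP 4,780.92 ÷ 0.092040 = HKD 51,943.98
Profit = HKD 51,943.98 − HKD 51,000.00

Profit: HKD 943.98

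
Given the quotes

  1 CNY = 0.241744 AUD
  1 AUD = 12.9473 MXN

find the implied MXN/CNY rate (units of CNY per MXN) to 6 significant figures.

1 MXN ÷ 12.9473 = 0.0772362 AUD
0.0772362 AUD ÷ 0.241744 = 0.319496 CNY

MXN/CNY = 0.319496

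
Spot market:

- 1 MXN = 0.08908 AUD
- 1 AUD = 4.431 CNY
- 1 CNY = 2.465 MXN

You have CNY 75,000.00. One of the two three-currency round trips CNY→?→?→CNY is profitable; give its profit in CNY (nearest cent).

Profit: CNY 2,083.67

Profitable loop is CNY → AUD → MXN → CNY:
CNY 75,000.00 ÷ 4.431 = AUD 16,926.20
AUD 16,926.20 ÷ 0.08908 = MXN 190,011.25
MXN 190,011.25 ÷ 2.465 = CNY 77,083.67
Profit = CNY 77,083.67 − CNY 75,000.00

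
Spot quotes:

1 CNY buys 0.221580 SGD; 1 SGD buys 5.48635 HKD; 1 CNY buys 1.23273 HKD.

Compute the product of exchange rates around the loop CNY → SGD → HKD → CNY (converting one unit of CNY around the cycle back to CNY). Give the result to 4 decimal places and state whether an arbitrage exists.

0.9862 (arbitrage exists)

Around CNY → SGD → HKD → CNY: 1 × 0.221580 × 5.48635 ÷ 1.23273 = 0.986157
Product < 1; profitable direction is CNY → HKD → SGD → CNY.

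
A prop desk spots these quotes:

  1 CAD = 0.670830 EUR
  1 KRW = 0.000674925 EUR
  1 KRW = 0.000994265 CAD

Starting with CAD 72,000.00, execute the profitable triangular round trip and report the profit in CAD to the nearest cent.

Profit: CAD 857.35

Profitable loop is CAD → KRW → EUR → CAD:
CAD 72,000.00 ÷ 0.000994265 = KRW 72,415,302
KRW 72,415,302 × 0.000674925 = EUR 48,874.90
EUR 48,874.90 ÷ 0.670830 = CAD 72,857.35
Profit = CAD 72,857.35 − CAD 72,000.00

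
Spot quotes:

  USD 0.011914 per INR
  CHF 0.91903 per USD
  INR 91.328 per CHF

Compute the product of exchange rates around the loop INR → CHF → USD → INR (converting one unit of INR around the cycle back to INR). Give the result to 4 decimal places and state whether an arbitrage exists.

Around INR → CHF → USD → INR: 1 ÷ 91.328 ÷ 0.91903 ÷ 0.011914 = 1.000020
Product ≈ 1 (deviation 0.002%, within rounding noise).

1.0000 (no arbitrage)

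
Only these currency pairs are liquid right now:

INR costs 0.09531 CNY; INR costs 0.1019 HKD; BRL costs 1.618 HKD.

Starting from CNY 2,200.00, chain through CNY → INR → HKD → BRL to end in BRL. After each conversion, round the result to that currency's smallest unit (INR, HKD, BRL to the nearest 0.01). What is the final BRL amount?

CNY 2,200.00 ÷ 0.09531 = INR 23,082.57
INR 23,082.57 × 0.1019 = HKD 2,352.11
HKD 2,352.11 ÷ 1.618 = BRL 1,453.71

BRL 1,453.71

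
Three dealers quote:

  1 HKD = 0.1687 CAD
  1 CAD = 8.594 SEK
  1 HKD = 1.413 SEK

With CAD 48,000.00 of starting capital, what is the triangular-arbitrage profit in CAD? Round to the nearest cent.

Profitable loop is CAD → SEK → HKD → CAD:
CAD 48,000.00 × 8.594 = SEK 412,512.00
SEK 412,512.00 ÷ 1.413 = HKD 291,940.55
HKD 291,940.55 × 0.1687 = CAD 49,250.37
Profit = CAD 49,250.37 − CAD 48,000.00

Profit: CAD 1,250.37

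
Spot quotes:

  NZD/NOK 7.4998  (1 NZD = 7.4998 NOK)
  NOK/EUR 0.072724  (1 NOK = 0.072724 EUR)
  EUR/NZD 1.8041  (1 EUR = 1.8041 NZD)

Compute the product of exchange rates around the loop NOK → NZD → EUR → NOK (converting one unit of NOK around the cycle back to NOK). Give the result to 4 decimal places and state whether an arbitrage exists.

1.0163 (arbitrage exists)

Around NOK → NZD → EUR → NOK: 1 ÷ 7.4998 ÷ 1.8041 ÷ 0.072724 = 1.016277
Product > 1; profitable direction is NOK → NZD → EUR → NOK.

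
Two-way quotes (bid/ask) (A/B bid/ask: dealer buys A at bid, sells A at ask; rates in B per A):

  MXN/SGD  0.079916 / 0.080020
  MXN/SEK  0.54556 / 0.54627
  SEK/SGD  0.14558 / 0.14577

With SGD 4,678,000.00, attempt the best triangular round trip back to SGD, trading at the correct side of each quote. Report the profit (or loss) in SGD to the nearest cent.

Net profit: SGD 16,814.65

Best loop SGD → SEK → MXN → SGD:
SGD 4,678,000.00 ÷ 0.14577 (buy SEK at ask) = SEK 32,091,651.23
SEK 32,091,651.23 ÷ 0.54627 (buy MXN at ask) = MXN 58,746,867.36
MXN 58,746,867.36 × 0.079916 (sell MXN at bid) = SGD 4,694,814.65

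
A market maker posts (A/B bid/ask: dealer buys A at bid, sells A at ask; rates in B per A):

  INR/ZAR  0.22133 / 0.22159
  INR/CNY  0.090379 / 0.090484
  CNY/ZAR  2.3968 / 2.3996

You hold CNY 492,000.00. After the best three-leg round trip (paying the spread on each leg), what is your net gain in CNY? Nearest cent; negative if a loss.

Net profit: CNY 9,527.49

Best loop CNY → INR → ZAR → CNY:
CNY 492,000.00 ÷ 0.090484 (buy INR at ask) = INR 5,437,425.40
INR 5,437,425.40 × 0.22133 (sell INR at bid) = ZAR 1,203,465.36
ZAR 1,203,465.36 ÷ 2.3996 (buy CNY at ask) = CNY 501,527.49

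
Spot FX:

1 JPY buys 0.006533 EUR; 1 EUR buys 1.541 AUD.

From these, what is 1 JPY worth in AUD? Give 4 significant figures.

JPY/AUD = 0.01007

1 JPY × 0.006533 = 0.006533 EUR
0.006533 EUR × 1.541 = 0.0100674 AUD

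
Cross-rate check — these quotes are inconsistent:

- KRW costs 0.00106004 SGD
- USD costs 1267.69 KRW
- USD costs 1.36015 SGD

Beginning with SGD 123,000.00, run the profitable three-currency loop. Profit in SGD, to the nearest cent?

Profit: SGD 1,496.34

Profitable loop is SGD → KRW → USD → SGD:
SGD 123,000.00 ÷ 0.00106004 = KRW 116,033,357
KRW 116,033,357 ÷ 1267.69 = USD 91,531.33
USD 91,531.33 × 1.36015 = SGD 124,496.34
Profit = SGD 124,496.34 − SGD 123,000.00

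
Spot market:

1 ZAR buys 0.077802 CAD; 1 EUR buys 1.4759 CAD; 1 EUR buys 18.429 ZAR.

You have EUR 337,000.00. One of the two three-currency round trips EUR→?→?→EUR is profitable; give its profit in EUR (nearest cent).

Profitable loop is EUR → CAD → ZAR → EUR:
EUR 337,000.00 × 1.4759 = CAD 497,378.30
CAD 497,378.30 ÷ 0.077802 = ZAR 6,392,872.93
ZAR 6,392,872.93 ÷ 18.429 = EUR 346,892.01
Profit = EUR 346,892.01 − EUR 337,000.00

Profit: EUR 9,892.01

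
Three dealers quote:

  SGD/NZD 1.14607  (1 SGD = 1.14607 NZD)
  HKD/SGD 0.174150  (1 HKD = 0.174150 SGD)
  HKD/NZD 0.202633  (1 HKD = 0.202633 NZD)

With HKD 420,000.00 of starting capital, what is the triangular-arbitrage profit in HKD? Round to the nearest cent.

Profitable loop is HKD → NZD → SGD → HKD:
HKD 420,000.00 × 0.202633 = NZD 85,105.86
NZD 85,105.86 ÷ 1.14607 = SGD 74,258.87
SGD 74,258.87 ÷ 0.174150 = HKD 426,407.51
Profit = HKD 426,407.51 − HKD 420,000.00

Profit: HKD 6,407.51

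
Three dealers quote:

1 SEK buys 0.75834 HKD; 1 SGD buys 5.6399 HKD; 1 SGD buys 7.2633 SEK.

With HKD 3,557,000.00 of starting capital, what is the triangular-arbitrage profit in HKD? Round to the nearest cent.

Profit: HKD 85,145.76

Profitable loop is HKD → SEK → SGD → HKD:
HKD 3,557,000.00 ÷ 0.75834 = SEK 4,690,508.22
SEK 4,690,508.22 ÷ 7.2633 = SGD 645,781.97
SGD 645,781.97 × 5.6399 = HKD 3,642,145.76
Profit = HKD 3,642,145.76 − HKD 3,557,000.00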